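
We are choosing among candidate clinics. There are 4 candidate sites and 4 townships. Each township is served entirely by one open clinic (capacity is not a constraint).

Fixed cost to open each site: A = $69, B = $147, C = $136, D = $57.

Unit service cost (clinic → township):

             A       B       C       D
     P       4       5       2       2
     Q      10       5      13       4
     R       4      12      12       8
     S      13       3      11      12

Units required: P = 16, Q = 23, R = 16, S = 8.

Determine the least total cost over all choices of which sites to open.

Minimum total cost: 405

For any fixed open set, each township goes to its cheapest open site; total = fixed + service.
{D}: P→D 2·16=32, Q→D 4·23=92, R→D 8·16=128, S→D 12·8=96. Service 348; fixed 57; total 405.
{A, D}: P→D 2·16=32, Q→D 4·23=92, R→A 4·16=64, S→D 12·8=96. Service 284; fixed 126; total 410.
{B, D}: P→D 2·16=32, Q→D 4·23=92, R→D 8·16=128, S→B 3·8=24. Service 276; fixed 204; total 480.
{A, B, C, D}: service 212 + fixed 409 = 621
No other subset beats 405.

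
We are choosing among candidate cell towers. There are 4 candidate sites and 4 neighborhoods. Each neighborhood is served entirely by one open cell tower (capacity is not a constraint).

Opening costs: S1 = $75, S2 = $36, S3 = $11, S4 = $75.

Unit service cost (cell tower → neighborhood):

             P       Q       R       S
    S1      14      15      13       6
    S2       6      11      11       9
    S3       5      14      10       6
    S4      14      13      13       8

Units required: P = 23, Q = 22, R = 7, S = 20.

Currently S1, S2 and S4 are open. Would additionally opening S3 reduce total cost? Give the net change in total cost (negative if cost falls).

Current service cost with {S1, S2, S4}: 577.
Adding S3: each neighborhood re-picks its cheapest; new service cost 547, saving 30.
Extra fixed cost: 11. Net change = 11 − 30 = -19.
(Totals: 763 → 744.)

Yes — net change −19 (cost falls by 19).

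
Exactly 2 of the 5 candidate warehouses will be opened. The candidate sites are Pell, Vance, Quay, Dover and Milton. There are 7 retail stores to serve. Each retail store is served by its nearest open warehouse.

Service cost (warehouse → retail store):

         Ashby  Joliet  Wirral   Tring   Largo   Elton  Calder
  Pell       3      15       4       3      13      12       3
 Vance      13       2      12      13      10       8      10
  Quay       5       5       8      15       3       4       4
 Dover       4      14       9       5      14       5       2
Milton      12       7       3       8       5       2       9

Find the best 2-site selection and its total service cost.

With exactly 2 open, each retail store uses its cheapest among the chosen.
{Pell, Quay}: Ashby→Pell 3, Joliet→Quay 5, Wirral→Pell 4, Tring→Pell 3, Largo→Quay 3, Elton→Quay 4, Calder→Pell 3. Service cost 25.
{Pell, Milton}: service cost 26
{Dover, Milton}: service cost 28
Among all 10 size-2 choices, {Pell, Quay} is lowest.

Choose Pell and Quay; total service cost 25.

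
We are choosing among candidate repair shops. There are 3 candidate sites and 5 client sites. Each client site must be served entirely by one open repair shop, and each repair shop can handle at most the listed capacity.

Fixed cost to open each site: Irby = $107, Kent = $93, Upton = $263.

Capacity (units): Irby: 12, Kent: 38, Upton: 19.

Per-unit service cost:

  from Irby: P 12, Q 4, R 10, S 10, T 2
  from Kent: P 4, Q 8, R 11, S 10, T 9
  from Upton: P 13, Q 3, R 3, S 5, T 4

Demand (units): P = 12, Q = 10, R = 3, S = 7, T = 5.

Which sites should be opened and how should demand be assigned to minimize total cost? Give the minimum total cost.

Minimum total cost: 369

Open {Kent}: P→Kent 4·12=48, Q→Kent 8·10=80, R→Kent 11·3=33, S→Kent 10·7=70, T→Kent 9·5=45.
Loads: Kent carries 37/38. Service 276; fixed 93; total 369.
Next best feasible plan costs 436.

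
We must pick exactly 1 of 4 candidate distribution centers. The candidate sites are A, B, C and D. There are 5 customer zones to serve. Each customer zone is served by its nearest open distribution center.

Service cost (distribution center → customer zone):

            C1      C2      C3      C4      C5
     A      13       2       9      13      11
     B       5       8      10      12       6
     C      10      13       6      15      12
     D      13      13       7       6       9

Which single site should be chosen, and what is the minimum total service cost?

Choose B only; total service cost 41.

With exactly 1 open, each customer zone uses its cheapest among the chosen.
{B}: C1→B 5, C2→B 8, C3→B 10, C4→B 12, C5→B 6. Service cost 41.
{A}: service cost 48
{D}: service cost 48
Among all 4 size-1 choices, {B} is lowest.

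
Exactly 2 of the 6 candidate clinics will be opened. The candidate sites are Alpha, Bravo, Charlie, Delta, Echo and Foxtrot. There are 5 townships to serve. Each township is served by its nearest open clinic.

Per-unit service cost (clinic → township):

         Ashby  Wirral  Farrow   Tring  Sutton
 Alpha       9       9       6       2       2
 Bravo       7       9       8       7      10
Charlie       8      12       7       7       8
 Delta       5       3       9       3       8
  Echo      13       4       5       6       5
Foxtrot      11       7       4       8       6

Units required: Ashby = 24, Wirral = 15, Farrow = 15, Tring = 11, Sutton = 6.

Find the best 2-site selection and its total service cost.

With exactly 2 open, each township uses its cheapest among the chosen.
{Alpha, Delta}: Ashby→Delta 5·24=120, Wirral→Delta 3·15=45, Farrow→Alpha 6·15=90, Tring→Alpha 2·11=22, Sutton→Alpha 2·6=12. Service cost 289.
{Delta, Foxtrot}: service cost 294
{Delta, Echo}: service cost 303
Among all 15 size-2 choices, {Alpha, Delta} is lowest.

Choose Alpha and Delta; total service cost 289.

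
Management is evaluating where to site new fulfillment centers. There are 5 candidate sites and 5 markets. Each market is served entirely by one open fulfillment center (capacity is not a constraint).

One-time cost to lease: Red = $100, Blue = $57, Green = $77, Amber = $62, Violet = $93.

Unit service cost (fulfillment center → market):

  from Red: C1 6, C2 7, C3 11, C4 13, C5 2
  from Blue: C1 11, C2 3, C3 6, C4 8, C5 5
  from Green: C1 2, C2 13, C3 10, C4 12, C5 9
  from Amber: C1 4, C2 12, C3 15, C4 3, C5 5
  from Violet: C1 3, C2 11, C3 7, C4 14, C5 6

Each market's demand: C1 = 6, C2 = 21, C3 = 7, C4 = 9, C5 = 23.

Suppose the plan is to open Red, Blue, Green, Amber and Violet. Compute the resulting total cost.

Each market is assigned to its cheapest site among the open ones.
{Red, Blue, Green, Amber, Violet}: C1→Green 2·6=12, C2→Blue 3·21=63, C3→Blue 6·7=42, C4→Amber 3·9=27, C5→Red 2·23=46. Service 190; fixed 389; total 579.

Total cost: 579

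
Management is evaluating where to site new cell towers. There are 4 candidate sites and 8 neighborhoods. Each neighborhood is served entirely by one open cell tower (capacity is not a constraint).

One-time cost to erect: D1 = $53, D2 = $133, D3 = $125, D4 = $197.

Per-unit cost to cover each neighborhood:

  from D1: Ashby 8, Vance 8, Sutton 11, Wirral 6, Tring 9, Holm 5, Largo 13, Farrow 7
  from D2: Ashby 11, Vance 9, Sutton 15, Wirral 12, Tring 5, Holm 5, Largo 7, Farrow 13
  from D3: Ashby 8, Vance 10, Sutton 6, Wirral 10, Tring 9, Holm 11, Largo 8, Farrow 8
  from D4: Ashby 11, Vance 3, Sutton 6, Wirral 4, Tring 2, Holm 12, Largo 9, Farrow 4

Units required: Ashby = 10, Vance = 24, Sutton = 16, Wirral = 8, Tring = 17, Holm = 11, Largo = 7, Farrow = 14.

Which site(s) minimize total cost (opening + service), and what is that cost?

For any fixed open set, each neighborhood goes to its cheapest open site; total = fixed + service.
{D1, D4}: Ashby→D1 8·10=80, Vance→D4 3·24=72, Sutton→D4 6·16=96, Wirral→D4 4·8=32, Tring→D4 2·17=34, Holm→D1 5·11=55, Largo→D4 9·7=63, Farrow→D4 4·14=56. Service 488; fixed 250; total 738.
{D4}: Ashby→D4 11·10=110, Vance→D4 3·24=72, Sutton→D4 6·16=96, Wirral→D4 4·8=32, Tring→D4 2·17=34, Holm→D4 12·11=132, Largo→D4 9·7=63, Farrow→D4 4·14=56. Service 595; fixed 197; total 792.
{D2, D4}: service 504 + fixed 330 = 834
{D1, D2, D3, D4}: service 474 + fixed 508 = 982
No other subset beats 738.

Open D1 and D4; minimum total cost 738.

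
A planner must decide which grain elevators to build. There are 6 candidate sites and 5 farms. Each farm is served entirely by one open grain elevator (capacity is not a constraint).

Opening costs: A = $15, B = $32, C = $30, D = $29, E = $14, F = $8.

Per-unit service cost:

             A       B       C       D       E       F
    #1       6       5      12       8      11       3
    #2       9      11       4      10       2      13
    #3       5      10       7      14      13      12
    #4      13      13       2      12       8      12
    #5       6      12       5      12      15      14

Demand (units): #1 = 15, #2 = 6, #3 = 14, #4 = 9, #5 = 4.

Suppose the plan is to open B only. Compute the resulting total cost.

Total cost: 478

Each farm is assigned to its cheapest site among the open ones.
{B}: #1→B 5·15=75, #2→B 11·6=66, #3→B 10·14=140, #4→B 13·9=117, #5→B 12·4=48. Service 446; fixed 32; total 478.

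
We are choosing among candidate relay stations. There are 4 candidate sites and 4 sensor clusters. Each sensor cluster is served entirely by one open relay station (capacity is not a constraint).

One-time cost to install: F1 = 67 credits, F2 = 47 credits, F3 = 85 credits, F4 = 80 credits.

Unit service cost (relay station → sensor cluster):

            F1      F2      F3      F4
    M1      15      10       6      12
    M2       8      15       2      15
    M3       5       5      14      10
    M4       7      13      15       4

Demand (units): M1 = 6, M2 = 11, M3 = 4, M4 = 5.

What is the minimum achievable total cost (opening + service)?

Minimum total cost: 265

For any fixed open set, each sensor cluster goes to its cheapest open site; total = fixed + service.
{F1, F3}: M1→F3 6·6=36, M2→F3 2·11=22, M3→F1 5·4=20, M4→F1 7·5=35. Service 113; fixed 152; total 265.
{F3}: M1→F3 6·6=36, M2→F3 2·11=22, M3→F3 14·4=56, M4→F3 15·5=75. Service 189; fixed 85; total 274.
{F2, F3}: M1→F3 6·6=36, M2→F3 2·11=22, M3→F2 5·4=20, M4→F2 13·5=65. Service 143; fixed 132; total 275.
{F1, F2, F3, F4}: service 98 + fixed 279 = 377
No other subset beats 265.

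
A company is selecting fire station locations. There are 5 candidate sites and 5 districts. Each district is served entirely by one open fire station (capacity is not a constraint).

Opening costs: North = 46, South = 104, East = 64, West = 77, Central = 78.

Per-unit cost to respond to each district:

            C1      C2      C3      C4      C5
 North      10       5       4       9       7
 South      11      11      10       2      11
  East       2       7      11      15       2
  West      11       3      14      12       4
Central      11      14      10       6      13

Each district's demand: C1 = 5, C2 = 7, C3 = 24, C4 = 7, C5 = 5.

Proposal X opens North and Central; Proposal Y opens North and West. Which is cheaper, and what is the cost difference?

Proposal X: {North, Central}: C1→North 10·5=50, C2→North 5·7=35, C3→North 4·24=96, C4→Central 6·7=42, C5→North 7·5=35. Service 258; fixed 124; total 382.
Proposal Y: {North, West}: C1→North 10·5=50, C2→West 3·7=21, C3→North 4·24=96, C4→North 9·7=63, C5→West 4·5=20. Service 250; fixed 123; total 373.
Difference: |382 − 373| = 9.

Proposal Y is cheaper by 9.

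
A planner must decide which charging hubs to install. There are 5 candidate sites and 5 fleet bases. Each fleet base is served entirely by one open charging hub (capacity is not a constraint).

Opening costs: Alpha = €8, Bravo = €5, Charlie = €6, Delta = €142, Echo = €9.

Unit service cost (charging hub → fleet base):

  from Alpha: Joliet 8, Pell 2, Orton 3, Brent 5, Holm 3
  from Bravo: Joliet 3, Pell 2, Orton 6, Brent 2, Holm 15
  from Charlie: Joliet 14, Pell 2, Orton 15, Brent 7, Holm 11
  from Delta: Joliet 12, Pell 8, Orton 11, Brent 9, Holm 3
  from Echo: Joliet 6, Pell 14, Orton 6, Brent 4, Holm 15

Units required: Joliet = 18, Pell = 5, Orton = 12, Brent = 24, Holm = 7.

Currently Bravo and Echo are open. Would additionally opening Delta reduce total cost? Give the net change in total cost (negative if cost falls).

Current service cost with {Bravo, Echo}: 289.
Adding Delta: each fleet base re-picks its cheapest; new service cost 205, saving 84.
Extra fixed cost: 142. Net change = 142 − 84 = 58.
(Totals: 303 → 361.)

No — net change +58 (cost rises by 58).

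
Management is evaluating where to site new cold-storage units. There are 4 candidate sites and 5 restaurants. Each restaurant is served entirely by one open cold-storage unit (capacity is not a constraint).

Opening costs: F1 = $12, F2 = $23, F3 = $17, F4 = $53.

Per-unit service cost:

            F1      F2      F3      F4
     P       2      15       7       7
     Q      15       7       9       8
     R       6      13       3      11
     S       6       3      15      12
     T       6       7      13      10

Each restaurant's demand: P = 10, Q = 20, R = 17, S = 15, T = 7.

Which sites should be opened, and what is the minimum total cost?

Open F1, F2 and F3; minimum total cost 350.

For any fixed open set, each restaurant goes to its cheapest open site; total = fixed + service.
{F1, F2, F3}: P→F1 2·10=20, Q→F2 7·20=140, R→F3 3·17=51, S→F2 3·15=45, T→F1 6·7=42. Service 298; fixed 52; total 350.
{F1, F2}: service 349 + fixed 35 = 384
{F2, F3}: P→F3 7·10=70, Q→F2 7·20=140, R→F3 3·17=51, S→F2 3·15=45, T→F2 7·7=49. Service 355; fixed 40; total 395.
{F1, F2, F3, F4}: P→F1 2·10=20, Q→F2 7·20=140, R→F3 3·17=51, S→F2 3·15=45, T→F1 6·7=42. Service 298; fixed 105; total 403.
No other subset beats 350.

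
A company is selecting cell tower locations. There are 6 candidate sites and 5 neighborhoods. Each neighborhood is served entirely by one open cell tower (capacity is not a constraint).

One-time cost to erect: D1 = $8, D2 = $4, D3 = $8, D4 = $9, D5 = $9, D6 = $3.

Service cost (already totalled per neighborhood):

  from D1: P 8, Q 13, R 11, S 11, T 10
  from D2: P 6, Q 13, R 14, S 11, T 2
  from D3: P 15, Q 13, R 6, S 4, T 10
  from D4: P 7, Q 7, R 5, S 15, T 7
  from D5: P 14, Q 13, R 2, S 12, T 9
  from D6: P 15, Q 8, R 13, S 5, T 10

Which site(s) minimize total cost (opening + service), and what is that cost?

For any fixed open set, each neighborhood goes to its cheapest open site; total = fixed + service.
{D2, D5, D6}: P→D2 6, Q→D6 8, R→D5 2, S→D6 5, T→D2 2. Service 23; fixed 16; total 39.
{D2, D3, D6}: P→D2 6, Q→D6 8, R→D3 6, S→D3 4, T→D2 2. Service 26; fixed 15; total 41.
{D2, D4, D6}: P→D2 6, Q→D4 7, R→D4 5, S→D6 5, T→D2 2. Service 25; fixed 16; total 41.
{D1, D2, D3, D4, D5, D6}: P→D2 6, Q→D4 7, R→D5 2, S→D3 4, T→D2 2. Service 21; fixed 41; total 62.
No other subset beats 39.

Open D2, D5 and D6; minimum total cost 39.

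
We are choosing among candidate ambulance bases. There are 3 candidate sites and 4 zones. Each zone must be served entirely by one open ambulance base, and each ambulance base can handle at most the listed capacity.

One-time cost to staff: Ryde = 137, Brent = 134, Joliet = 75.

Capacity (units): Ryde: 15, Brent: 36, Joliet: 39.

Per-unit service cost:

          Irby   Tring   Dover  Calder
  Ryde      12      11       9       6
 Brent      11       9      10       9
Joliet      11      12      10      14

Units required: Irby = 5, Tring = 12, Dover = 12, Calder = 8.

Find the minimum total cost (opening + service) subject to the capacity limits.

Open {Joliet}: Irby→Joliet 11·5=55, Tring→Joliet 12·12=144, Dover→Joliet 10·12=120, Calder→Joliet 14·8=112.
Loads: Joliet carries 37/39. Service 431; fixed 75; total 506.
Next best feasible plan costs 564.

Minimum total cost: 506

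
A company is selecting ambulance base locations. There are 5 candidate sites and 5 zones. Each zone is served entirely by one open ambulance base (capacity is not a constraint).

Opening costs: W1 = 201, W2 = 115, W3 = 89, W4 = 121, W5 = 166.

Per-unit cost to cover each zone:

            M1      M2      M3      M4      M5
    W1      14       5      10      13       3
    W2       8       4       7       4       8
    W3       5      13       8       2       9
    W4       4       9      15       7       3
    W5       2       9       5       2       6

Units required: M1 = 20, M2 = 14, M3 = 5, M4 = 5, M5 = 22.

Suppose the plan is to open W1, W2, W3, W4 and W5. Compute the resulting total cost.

Total cost: 889

Each zone is assigned to its cheapest site among the open ones.
{W1, W2, W3, W4, W5}: M1→W5 2·20=40, M2→W2 4·14=56, M3→W5 5·5=25, M4→W3 2·5=10, M5→W1 3·22=66. Service 197; fixed 692; total 889.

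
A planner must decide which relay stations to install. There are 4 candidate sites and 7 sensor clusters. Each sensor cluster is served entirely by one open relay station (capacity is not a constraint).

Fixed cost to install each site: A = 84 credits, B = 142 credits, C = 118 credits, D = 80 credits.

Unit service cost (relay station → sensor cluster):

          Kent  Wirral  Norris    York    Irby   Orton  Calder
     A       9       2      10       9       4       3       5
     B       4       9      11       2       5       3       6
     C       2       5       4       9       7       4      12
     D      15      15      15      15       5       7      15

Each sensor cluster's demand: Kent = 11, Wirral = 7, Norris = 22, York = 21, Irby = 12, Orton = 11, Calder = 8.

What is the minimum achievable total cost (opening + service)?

Minimum total cost: 588

For any fixed open set, each sensor cluster goes to its cheapest open site; total = fixed + service.
{B, C}: Kent→C 2·11=22, Wirral→C 5·7=35, Norris→C 4·22=88, York→B 2·21=42, Irby→B 5·12=60, Orton→B 3·11=33, Calder→B 6·8=48. Service 328; fixed 260; total 588.
{A, B, C}: service 287 + fixed 344 = 631
{A, C}: service 434 + fixed 202 = 636
{A, B, C, D}: service 287 + fixed 424 = 711
No other subset beats 588.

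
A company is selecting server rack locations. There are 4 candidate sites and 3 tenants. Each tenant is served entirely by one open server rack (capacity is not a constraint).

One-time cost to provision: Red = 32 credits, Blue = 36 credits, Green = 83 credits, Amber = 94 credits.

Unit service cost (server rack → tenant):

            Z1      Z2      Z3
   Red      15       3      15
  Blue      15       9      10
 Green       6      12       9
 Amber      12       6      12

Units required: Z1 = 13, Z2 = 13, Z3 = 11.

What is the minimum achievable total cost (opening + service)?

Minimum total cost: 331

For any fixed open set, each tenant goes to its cheapest open site; total = fixed + service.
{Red, Green}: Z1→Green 6·13=78, Z2→Red 3·13=39, Z3→Green 9·11=99. Service 216; fixed 115; total 331.
{Red, Blue, Green}: Z1→Green 6·13=78, Z2→Red 3·13=39, Z3→Green 9·11=99. Service 216; fixed 151; total 367.
{Red, Blue}: Z1→Red 15·13=195, Z2→Red 3·13=39, Z3→Blue 10·11=110. Service 344; fixed 68; total 412.
{Red, Blue, Green, Amber}: service 216 + fixed 245 = 461
No other subset beats 331.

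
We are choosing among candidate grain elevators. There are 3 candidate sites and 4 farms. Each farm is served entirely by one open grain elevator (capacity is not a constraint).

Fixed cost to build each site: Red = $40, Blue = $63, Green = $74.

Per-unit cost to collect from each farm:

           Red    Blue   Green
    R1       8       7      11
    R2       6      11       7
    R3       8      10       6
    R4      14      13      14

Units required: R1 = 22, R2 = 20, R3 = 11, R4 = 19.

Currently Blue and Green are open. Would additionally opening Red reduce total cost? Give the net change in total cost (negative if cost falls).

Current service cost with {Blue, Green}: 607.
Adding Red: each farm re-picks its cheapest; new service cost 587, saving 20.
Extra fixed cost: 40. Net change = 40 − 20 = 20.
(Totals: 744 → 764.)

No — net change +20 (cost rises by 20).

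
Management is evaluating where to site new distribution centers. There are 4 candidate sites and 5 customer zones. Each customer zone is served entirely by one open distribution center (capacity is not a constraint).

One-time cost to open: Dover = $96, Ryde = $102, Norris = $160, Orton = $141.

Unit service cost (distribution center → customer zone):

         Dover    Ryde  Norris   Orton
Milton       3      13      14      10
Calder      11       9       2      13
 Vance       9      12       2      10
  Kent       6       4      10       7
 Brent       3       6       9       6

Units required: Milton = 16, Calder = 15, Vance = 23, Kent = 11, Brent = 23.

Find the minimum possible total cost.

Minimum total cost: 515

For any fixed open set, each customer zone goes to its cheapest open site; total = fixed + service.
{Dover, Norris}: Milton→Dover 3·16=48, Calder→Norris 2·15=30, Vance→Norris 2·23=46, Kent→Dover 6·11=66, Brent→Dover 3·23=69. Service 259; fixed 256; total 515.
{Dover, Ryde, Norris}: service 237 + fixed 358 = 595
{Dover}: service 555 + fixed 96 = 651
{Dover, Ryde, Norris, Orton}: service 237 + fixed 499 = 736
(All 15 nonempty subsets were checked; Dover and Norris is lowest.)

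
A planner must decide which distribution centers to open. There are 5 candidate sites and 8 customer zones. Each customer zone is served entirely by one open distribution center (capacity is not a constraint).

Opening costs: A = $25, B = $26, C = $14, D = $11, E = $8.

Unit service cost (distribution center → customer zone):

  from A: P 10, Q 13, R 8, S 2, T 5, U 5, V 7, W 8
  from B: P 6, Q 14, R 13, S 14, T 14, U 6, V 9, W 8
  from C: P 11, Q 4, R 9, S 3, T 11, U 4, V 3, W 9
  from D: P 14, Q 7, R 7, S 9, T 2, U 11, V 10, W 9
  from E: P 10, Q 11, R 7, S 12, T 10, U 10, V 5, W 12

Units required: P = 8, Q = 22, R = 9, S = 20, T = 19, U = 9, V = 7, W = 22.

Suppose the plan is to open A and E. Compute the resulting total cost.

Total cost: 809

Each customer zone is assigned to its cheapest site among the open ones.
{A, E}: P→A 10·8=80, Q→E 11·22=242, R→E 7·9=63, S→A 2·20=40, T→A 5·19=95, U→A 5·9=45, V→E 5·7=35, W→A 8·22=176. Service 776; fixed 33; total 809.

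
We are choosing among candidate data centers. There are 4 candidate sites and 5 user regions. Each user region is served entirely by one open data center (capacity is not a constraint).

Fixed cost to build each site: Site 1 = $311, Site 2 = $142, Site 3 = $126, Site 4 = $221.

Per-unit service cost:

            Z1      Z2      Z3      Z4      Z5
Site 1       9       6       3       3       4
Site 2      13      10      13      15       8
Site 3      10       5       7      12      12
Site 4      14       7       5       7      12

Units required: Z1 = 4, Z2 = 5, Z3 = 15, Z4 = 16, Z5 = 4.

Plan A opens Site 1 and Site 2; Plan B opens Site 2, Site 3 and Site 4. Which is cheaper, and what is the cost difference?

Plan A is cheaper by 145.

Plan A: {Site 1, Site 2}: Z1→Site 1 9·4=36, Z2→Site 1 6·5=30, Z3→Site 1 3·15=45, Z4→Site 1 3·16=48, Z5→Site 1 4·4=16. Service 175; fixed 453; total 628.
Plan B: {Site 2, Site 3, Site 4}: Z1→Site 3 10·4=40, Z2→Site 3 5·5=25, Z3→Site 4 5·15=75, Z4→Site 4 7·16=112, Z5→Site 2 8·4=32. Service 284; fixed 489; total 773.
Difference: |628 − 773| = 145.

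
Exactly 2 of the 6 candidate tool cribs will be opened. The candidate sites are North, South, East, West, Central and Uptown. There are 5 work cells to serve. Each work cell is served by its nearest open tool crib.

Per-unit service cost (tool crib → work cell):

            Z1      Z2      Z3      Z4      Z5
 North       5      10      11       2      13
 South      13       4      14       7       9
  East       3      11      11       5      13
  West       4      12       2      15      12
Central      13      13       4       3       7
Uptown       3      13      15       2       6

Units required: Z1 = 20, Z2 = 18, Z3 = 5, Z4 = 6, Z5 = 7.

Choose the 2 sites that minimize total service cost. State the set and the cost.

Choose South and Uptown; total service cost 256.

With exactly 2 open, each work cell uses its cheapest among the chosen.
{South, Uptown}: Z1→Uptown 3·20=60, Z2→South 4·18=72, Z3→South 14·5=70, Z4→Uptown 2·6=12, Z5→Uptown 6·7=42. Service cost 256.
{South, West}: service cost 267
{South, East}: service cost 280
Among all 15 size-2 choices, {South, Uptown} is lowest.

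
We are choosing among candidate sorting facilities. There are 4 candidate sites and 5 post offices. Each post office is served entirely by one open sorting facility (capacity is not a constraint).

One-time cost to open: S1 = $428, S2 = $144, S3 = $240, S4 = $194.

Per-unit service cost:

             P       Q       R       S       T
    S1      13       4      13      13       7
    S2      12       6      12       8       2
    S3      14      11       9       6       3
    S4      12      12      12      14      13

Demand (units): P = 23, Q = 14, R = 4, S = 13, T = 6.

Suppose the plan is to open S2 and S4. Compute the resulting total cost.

Total cost: 862

Each post office is assigned to its cheapest site among the open ones.
{S2, S4}: P→S2 12·23=276, Q→S2 6·14=84, R→S2 12·4=48, S→S2 8·13=104, T→S2 2·6=12. Service 524; fixed 338; total 862.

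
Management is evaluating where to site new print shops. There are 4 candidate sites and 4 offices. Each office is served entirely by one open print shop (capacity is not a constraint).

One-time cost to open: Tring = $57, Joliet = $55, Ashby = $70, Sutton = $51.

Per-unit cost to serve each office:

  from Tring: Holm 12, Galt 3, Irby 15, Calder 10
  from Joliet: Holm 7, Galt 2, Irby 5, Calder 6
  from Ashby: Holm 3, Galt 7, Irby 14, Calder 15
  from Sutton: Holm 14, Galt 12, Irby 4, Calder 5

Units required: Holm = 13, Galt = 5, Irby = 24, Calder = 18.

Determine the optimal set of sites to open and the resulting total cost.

For any fixed open set, each office goes to its cheapest open site; total = fixed + service.
{Ashby, Sutton}: Holm→Ashby 3·13=39, Galt→Ashby 7·5=35, Irby→Sutton 4·24=96, Calder→Sutton 5·18=90. Service 260; fixed 121; total 381.
{Joliet}: service 329 + fixed 55 = 384
{Joliet, Sutton}: Holm→Joliet 7·13=91, Galt→Joliet 2·5=10, Irby→Sutton 4·24=96, Calder→Sutton 5·18=90. Service 287; fixed 106; total 393.
{Tring, Joliet, Ashby, Sutton}: service 235 + fixed 233 = 468
(All 15 nonempty subsets were checked; Ashby and Sutton is lowest.)

Open Ashby and Sutton; minimum total cost 381.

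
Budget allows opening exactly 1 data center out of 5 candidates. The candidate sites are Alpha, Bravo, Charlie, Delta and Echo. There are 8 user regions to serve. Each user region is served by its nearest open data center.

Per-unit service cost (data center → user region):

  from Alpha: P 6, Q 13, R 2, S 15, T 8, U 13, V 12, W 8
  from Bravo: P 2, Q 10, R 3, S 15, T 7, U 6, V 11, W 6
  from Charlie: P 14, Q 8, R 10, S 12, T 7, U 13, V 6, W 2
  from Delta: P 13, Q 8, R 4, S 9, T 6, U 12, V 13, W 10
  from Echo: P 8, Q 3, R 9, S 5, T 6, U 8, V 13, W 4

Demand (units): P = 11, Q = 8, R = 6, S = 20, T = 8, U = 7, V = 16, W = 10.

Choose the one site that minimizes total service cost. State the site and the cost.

With exactly 1 open, each user region uses its cheapest among the chosen.
{Echo}: P→Echo 8·11=88, Q→Echo 3·8=24, R→Echo 9·6=54, S→Echo 5·20=100, T→Echo 6·8=48, U→Echo 8·7=56, V→Echo 13·16=208, W→Echo 4·10=40. Service cost 618.
{Bravo}: service cost 754
{Charlie}: service cost 781
Among all 5 size-1 choices, {Echo} is lowest.

Choose Echo only; total service cost 618.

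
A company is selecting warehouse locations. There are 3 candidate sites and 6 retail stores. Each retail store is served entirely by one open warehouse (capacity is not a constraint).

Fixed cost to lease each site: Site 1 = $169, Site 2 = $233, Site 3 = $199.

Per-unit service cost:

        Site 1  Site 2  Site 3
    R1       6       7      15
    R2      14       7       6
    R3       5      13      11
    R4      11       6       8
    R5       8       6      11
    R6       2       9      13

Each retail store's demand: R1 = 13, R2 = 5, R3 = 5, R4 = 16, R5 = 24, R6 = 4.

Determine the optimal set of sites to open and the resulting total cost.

For any fixed open set, each retail store goes to its cheapest open site; total = fixed + service.
{Site 2}: R1→Site 2 7·13=91, R2→Site 2 7·5=35, R3→Site 2 13·5=65, R4→Site 2 6·16=96, R5→Site 2 6·24=144, R6→Site 2 9·4=36. Service 467; fixed 233; total 700.
{Site 1}: service 549 + fixed 169 = 718
{Site 1, Site 2}: R1→Site 1 6·13=78, R2→Site 2 7·5=35, R3→Site 1 5·5=25, R4→Site 2 6·16=96, R5→Site 2 6·24=144, R6→Site 1 2·4=8. Service 386; fixed 402; total 788.
{Site 1, Site 2, Site 3}: service 381 + fixed 601 = 982
No other subset beats 700.

Open Site 2 only; minimum total cost 700.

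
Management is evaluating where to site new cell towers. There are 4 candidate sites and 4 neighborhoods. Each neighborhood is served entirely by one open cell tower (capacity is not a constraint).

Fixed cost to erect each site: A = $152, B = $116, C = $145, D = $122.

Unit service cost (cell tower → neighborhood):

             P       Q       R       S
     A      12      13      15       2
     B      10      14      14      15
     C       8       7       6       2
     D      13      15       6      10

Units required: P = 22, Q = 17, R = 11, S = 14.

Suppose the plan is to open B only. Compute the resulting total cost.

Each neighborhood is assigned to its cheapest site among the open ones.
{B}: P→B 10·22=220, Q→B 14·17=238, R→B 14·11=154, S→B 15·14=210. Service 822; fixed 116; total 938.

Total cost: 938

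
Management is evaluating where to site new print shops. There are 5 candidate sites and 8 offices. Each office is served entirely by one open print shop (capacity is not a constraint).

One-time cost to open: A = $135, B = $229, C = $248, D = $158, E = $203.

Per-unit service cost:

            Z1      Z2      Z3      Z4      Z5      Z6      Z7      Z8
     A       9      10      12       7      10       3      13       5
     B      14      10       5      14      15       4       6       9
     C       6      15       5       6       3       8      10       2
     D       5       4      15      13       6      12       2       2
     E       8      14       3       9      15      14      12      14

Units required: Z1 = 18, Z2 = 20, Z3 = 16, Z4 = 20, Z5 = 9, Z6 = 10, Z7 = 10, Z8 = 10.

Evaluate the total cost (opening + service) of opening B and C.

Total cost: 1132

Each office is assigned to its cheapest site among the open ones.
{B, C}: Z1→C 6·18=108, Z2→B 10·20=200, Z3→B 5·16=80, Z4→C 6·20=120, Z5→C 3·9=27, Z6→B 4·10=40, Z7→B 6·10=60, Z8→C 2·10=20. Service 655; fixed 477; total 1132.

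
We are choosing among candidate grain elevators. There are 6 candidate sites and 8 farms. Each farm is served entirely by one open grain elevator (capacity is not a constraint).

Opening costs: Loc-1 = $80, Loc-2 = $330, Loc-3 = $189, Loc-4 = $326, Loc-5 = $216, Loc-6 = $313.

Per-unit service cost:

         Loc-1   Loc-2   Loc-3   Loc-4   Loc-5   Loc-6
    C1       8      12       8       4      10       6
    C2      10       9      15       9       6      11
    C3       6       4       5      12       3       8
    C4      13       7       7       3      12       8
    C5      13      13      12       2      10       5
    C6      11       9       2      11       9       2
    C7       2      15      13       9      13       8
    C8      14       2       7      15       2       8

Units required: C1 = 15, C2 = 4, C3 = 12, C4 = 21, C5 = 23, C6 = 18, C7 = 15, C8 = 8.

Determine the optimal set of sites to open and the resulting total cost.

Open Loc-1, Loc-3 and Loc-4; minimum total cost 982.

For any fixed open set, each farm goes to its cheapest open site; total = fixed + service.
{Loc-1, Loc-3, Loc-4}: C1→Loc-4 4·15=60, C2→Loc-4 9·4=36, C3→Loc-3 5·12=60, C4→Loc-4 3·21=63, C5→Loc-4 2·23=46, C6→Loc-3 2·18=36, C7→Loc-1 2·15=30, C8→Loc-3 7·8=56. Service 387; fixed 595; total 982.
{Loc-3, Loc-4}: service 492 + fixed 515 = 1007
{Loc-1, Loc-6}: service 615 + fixed 393 = 1008
{Loc-1, Loc-2, Loc-3, Loc-4, Loc-5, Loc-6}: C1→Loc-4 4·15=60, C2→Loc-5 6·4=24, C3→Loc-5 3·12=36, C4→Loc-4 3·21=63, C5→Loc-4 2·23=46, C6→Loc-3 2·18=36, C7→Loc-1 2·15=30, C8→Loc-2 2·8=16. Service 311; fixed 1454; total 1765.
No other subset beats 982.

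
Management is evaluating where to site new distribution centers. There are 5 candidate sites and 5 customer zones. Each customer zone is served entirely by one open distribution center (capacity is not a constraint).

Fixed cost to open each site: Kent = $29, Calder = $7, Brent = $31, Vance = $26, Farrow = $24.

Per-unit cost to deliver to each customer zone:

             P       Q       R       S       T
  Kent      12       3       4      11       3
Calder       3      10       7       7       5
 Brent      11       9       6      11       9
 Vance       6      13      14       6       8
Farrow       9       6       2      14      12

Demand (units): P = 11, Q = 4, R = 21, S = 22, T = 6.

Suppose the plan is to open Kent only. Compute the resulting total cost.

Total cost: 517

Each customer zone is assigned to its cheapest site among the open ones.
{Kent}: P→Kent 12·11=132, Q→Kent 3·4=12, R→Kent 4·21=84, S→Kent 11·22=242, T→Kent 3·6=18. Service 488; fixed 29; total 517.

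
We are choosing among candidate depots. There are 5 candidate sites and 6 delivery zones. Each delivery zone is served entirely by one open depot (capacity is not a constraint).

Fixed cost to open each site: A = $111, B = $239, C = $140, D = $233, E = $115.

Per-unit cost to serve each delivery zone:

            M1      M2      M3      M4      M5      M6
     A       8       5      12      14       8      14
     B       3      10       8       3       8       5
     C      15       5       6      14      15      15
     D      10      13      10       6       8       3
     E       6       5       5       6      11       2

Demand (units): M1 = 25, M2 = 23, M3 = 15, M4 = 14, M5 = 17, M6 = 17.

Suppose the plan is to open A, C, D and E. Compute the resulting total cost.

Total cost: 1193

Each delivery zone is assigned to its cheapest site among the open ones.
{A, C, D, E}: M1→E 6·25=150, M2→A 5·23=115, M3→E 5·15=75, M4→D 6·14=84, M5→A 8·17=136, M6→E 2·17=34. Service 594; fixed 599; total 1193.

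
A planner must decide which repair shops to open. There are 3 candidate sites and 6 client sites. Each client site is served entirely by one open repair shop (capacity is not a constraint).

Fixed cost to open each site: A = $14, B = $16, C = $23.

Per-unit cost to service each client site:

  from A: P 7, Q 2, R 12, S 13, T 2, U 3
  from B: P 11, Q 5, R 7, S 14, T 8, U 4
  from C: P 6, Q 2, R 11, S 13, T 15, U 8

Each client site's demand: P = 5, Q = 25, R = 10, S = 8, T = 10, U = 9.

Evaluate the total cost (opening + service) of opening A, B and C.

Total cost: 354

Each client site is assigned to its cheapest site among the open ones.
{A, B, C}: P→C 6·5=30, Q→A 2·25=50, R→B 7·10=70, S→A 13·8=104, T→A 2·10=20, U→A 3·9=27. Service 301; fixed 53; total 354.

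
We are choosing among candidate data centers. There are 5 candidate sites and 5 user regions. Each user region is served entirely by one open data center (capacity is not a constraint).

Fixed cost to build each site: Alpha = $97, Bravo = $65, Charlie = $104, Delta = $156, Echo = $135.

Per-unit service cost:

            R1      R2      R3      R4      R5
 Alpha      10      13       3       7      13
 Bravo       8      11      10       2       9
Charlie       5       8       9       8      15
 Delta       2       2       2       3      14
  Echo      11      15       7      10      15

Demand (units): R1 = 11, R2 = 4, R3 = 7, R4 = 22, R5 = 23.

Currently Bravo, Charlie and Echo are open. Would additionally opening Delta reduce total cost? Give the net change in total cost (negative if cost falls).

Current service cost with {Bravo, Charlie, Echo}: 387.
Adding Delta: each user region re-picks its cheapest; new service cost 295, saving 92.
Extra fixed cost: 156. Net change = 156 − 92 = 64.
(Totals: 691 → 755.)

No — net change +64 (cost rises by 64).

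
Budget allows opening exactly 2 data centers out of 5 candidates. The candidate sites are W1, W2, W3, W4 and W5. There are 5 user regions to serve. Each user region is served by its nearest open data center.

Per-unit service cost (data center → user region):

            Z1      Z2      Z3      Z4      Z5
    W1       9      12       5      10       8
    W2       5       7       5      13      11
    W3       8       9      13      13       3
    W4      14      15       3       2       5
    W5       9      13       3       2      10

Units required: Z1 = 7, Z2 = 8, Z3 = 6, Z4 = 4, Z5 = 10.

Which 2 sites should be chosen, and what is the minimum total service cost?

Choose W2 and W4; total service cost 167.

With exactly 2 open, each user region uses its cheapest among the chosen.
{W2, W4}: Z1→W2 5·7=35, Z2→W2 7·8=56, Z3→W4 3·6=18, Z4→W4 2·4=8, Z5→W4 5·10=50. Service cost 167.
{W3, W4}: service cost 184
{W3, W5}: service cost 184
Among all 10 size-2 choices, {W2, W4} is lowest.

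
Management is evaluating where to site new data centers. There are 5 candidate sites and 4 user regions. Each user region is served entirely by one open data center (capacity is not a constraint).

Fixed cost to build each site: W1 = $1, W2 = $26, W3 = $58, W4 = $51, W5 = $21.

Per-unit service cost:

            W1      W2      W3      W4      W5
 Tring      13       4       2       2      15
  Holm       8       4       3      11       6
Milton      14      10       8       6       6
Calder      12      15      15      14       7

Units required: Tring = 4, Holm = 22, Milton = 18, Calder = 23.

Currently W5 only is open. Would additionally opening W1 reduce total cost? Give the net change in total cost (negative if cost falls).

Yes — net change −7 (cost falls by 7).

Current service cost with {W5}: 461.
Adding W1: each user region re-picks its cheapest; new service cost 453, saving 8.
Extra fixed cost: 1. Net change = 1 − 8 = -7.
(Totals: 482 → 475.)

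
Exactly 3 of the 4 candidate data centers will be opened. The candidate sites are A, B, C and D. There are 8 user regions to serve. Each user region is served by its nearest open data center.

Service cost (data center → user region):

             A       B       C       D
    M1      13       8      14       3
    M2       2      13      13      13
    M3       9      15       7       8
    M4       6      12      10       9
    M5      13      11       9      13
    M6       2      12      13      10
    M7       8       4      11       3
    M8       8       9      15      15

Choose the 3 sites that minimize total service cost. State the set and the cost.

With exactly 3 open, each user region uses its cheapest among the chosen.
{A, C, D}: M1→D 3, M2→A 2, M3→C 7, M4→A 6, M5→C 9, M6→A 2, M7→D 3, M8→A 8. Service cost 40.
{A, B, D}: service cost 43
{A, B, C}: service cost 46
Among all 4 size-3 choices, {A, C, D} is lowest.

Choose A, C and D; total service cost 40.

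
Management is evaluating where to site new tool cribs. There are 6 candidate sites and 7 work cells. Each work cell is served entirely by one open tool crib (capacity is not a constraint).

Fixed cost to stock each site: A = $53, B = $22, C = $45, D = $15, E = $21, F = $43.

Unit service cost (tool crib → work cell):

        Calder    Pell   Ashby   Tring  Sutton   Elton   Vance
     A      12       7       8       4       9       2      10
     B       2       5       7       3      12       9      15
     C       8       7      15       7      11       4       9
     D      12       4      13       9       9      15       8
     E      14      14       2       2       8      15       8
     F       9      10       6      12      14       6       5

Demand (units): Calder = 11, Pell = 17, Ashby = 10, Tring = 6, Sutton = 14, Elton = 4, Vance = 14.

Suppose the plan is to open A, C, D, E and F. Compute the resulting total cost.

Total cost: 555

Each work cell is assigned to its cheapest site among the open ones.
{A, C, D, E, F}: Calder→C 8·11=88, Pell→D 4·17=68, Ashby→E 2·10=20, Tring→E 2·6=12, Sutton→E 8·14=112, Elton→A 2·4=8, Vance→F 5·14=70. Service 378; fixed 177; total 555.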